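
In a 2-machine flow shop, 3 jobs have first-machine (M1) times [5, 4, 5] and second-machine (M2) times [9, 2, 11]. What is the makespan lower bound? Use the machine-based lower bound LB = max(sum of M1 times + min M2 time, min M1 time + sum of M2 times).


LB1 = sum(M1 times) + min(M2 times) = 14 + 2 = 16
LB2 = min(M1 times) + sum(M2 times) = 4 + 22 = 26
Lower bound = max(LB1, LB2) = max(16, 26) = 26

26


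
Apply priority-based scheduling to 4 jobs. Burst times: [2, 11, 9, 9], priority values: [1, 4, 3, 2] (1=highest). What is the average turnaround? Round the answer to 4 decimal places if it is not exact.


Sort by priority (ascending = highest first):
Order: [(1, 2), (2, 9), (3, 9), (4, 11)]
Completion times:
  Priority 1, burst=2, C=2
  Priority 2, burst=9, C=11
  Priority 3, burst=9, C=20
  Priority 4, burst=11, C=31
Average turnaround = 64/4 = 16.0

16.0


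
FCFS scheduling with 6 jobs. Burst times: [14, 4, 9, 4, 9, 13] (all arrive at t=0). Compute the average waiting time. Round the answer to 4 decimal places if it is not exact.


FCFS order (as given): [14, 4, 9, 4, 9, 13]
Waiting times:
  Job 1: wait = 0
  Job 2: wait = 14
  Job 3: wait = 18
  Job 4: wait = 27
  Job 5: wait = 31
  Job 6: wait = 40
Sum of waiting times = 130
Average waiting time = 130/6 = 21.6667

21.6667


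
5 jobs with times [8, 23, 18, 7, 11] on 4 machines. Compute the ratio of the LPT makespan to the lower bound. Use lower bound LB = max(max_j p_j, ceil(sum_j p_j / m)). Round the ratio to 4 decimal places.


LPT order: [23, 18, 11, 8, 7]
Machine loads after assignment: [23, 18, 11, 15]
LPT makespan = 23
Lower bound = max(max_job, ceil(total/4)) = max(23, 17) = 23
Ratio = 23 / 23 = 1.0

1.0


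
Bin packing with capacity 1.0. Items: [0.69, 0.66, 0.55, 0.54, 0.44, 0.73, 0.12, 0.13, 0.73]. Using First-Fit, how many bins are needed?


Place items sequentially using First-Fit:
  Item 0.69 -> new Bin 1
  Item 0.66 -> new Bin 2
  Item 0.55 -> new Bin 3
  Item 0.54 -> new Bin 4
  Item 0.44 -> Bin 3 (now 0.99)
  Item 0.73 -> new Bin 5
  Item 0.12 -> Bin 1 (now 0.81)
  Item 0.13 -> Bin 1 (now 0.94)
  Item 0.73 -> new Bin 6
Total bins used = 6

6


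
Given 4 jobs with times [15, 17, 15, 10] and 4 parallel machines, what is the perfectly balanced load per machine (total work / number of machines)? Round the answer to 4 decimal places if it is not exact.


Total processing time = 15 + 17 + 15 + 10 = 57
Number of machines = 4
Ideal balanced load = 57 / 4 = 14.25

14.25


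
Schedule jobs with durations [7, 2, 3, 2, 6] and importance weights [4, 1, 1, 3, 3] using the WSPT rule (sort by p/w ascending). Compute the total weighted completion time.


Compute p/w ratios and sort ascending (WSPT): [(2, 3), (7, 4), (2, 1), (6, 3), (3, 1)]
Compute weighted completion times:
  Job (p=2,w=3): C=2, w*C=3*2=6
  Job (p=7,w=4): C=9, w*C=4*9=36
  Job (p=2,w=1): C=11, w*C=1*11=11
  Job (p=6,w=3): C=17, w*C=3*17=51
  Job (p=3,w=1): C=20, w*C=1*20=20
Total weighted completion time = 124

124


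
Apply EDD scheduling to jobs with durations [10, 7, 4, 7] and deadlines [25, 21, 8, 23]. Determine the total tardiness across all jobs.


Sort by due date (EDD order): [(4, 8), (7, 21), (7, 23), (10, 25)]
Compute completion times and tardiness:
  Job 1: p=4, d=8, C=4, tardiness=max(0,4-8)=0
  Job 2: p=7, d=21, C=11, tardiness=max(0,11-21)=0
  Job 3: p=7, d=23, C=18, tardiness=max(0,18-23)=0
  Job 4: p=10, d=25, C=28, tardiness=max(0,28-25)=3
Total tardiness = 3

3


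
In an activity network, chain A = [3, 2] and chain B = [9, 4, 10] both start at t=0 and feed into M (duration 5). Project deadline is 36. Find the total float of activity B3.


Forward pass: ES(B3) = sum of predecessors on chain B = 13
EF = ES + duration = 13 + 10 = 23
Backward pass: LF(M) = deadline = 36; LS(M) = 36 - 5 = 31
LF(B3) = LS(M) - sum(successors on chain B) = 31 - 0 = 31
LS = LF - duration = 31 - 10 = 21
Total float = LS - ES = 21 - 13 = 8

8


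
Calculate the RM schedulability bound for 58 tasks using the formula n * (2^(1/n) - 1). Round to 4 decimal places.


Compute 2^(1/58) = 1.0120225098
Subtract 1: 1.0120225098 - 1 = 0.0120225098
Multiply by n: 58 * 0.0120225098 = 0.6973055684
Round to 4 dp: 0.6973

0.6973


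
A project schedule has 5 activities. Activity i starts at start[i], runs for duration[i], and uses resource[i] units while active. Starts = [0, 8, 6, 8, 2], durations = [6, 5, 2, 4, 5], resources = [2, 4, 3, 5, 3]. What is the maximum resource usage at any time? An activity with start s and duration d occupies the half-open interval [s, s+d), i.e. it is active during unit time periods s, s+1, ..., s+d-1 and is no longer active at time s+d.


Each activity i is active on [start_i, start_i + duration_i).
Compute total resource usage per time slot:
  t=0: active resources = [2], total = 2
  t=1: active resources = [2], total = 2
  t=2: active resources = [2, 3], total = 5
  t=3: active resources = [2, 3], total = 5
  t=4: active resources = [2, 3], total = 5
  t=5: active resources = [2, 3], total = 5
  t=6: active resources = [3, 3], total = 6
  t=7: active resources = [3], total = 3
  t=8: active resources = [4, 5], total = 9
  t=9: active resources = [4, 5], total = 9
  t=10: active resources = [4, 5], total = 9
  t=11: active resources = [4, 5], total = 9
  t=12: active resources = [4], total = 4
Peak resource demand = 9

9


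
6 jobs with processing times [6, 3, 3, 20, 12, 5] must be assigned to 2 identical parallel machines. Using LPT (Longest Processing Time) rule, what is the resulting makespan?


Sort jobs in decreasing order (LPT): [20, 12, 6, 5, 3, 3]
Assign each job to the least loaded machine:
  Machine 1: jobs [20, 3, 3], load = 26
  Machine 2: jobs [12, 6, 5], load = 23
Makespan = max load = 26

26


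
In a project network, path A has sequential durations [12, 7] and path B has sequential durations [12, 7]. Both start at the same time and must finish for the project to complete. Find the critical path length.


Path A total = 12 + 7 = 19
Path B total = 12 + 7 = 19
Critical path = longest path = max(19, 19) = 19

19


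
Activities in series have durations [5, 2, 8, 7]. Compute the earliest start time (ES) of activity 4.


Activity 4 starts after activities 1 through 3 complete.
Predecessor durations: [5, 2, 8]
ES = 5 + 2 + 8 = 15

15


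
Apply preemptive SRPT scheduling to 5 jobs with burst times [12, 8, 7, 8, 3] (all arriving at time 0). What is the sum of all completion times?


Since all jobs arrive at t=0, SRPT equals SPT ordering.
SPT order: [3, 7, 8, 8, 12]
Completion times:
  Job 1: p=3, C=3
  Job 2: p=7, C=10
  Job 3: p=8, C=18
  Job 4: p=8, C=26
  Job 5: p=12, C=38
Total completion time = 3 + 10 + 18 + 26 + 38 = 95

95


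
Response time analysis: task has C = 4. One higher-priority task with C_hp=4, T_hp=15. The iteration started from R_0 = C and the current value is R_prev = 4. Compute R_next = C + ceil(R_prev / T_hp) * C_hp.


R_next = C + ceil(R_prev / T_hp) * C_hp
ceil(4 / 15) = ceil(0.2667) = 1
Interference = 1 * 4 = 4
R_next = 4 + 4 = 8

8


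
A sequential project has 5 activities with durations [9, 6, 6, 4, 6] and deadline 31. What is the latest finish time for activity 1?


LF(activity 1) = deadline - sum of successor durations
Successors: activities 2 through 5 with durations [6, 6, 4, 6]
Sum of successor durations = 22
LF = 31 - 22 = 9

9


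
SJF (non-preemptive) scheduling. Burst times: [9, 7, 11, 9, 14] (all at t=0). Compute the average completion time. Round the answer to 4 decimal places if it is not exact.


SJF order (ascending): [7, 9, 9, 11, 14]
Completion times:
  Job 1: burst=7, C=7
  Job 2: burst=9, C=16
  Job 3: burst=9, C=25
  Job 4: burst=11, C=36
  Job 5: burst=14, C=50
Average completion = 134/5 = 26.8

26.8


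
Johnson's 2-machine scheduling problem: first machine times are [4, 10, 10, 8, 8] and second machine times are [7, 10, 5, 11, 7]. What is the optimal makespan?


Apply Johnson's rule:
  Group 1 (a <= b): [(1, 4, 7), (4, 8, 11), (2, 10, 10)]
  Group 2 (a > b): [(5, 8, 7), (3, 10, 5)]
Optimal job order: [1, 4, 2, 5, 3]
Schedule:
  Job 1: M1 done at 4, M2 done at 11
  Job 4: M1 done at 12, M2 done at 23
  Job 2: M1 done at 22, M2 done at 33
  Job 5: M1 done at 30, M2 done at 40
  Job 3: M1 done at 40, M2 done at 45
Makespan = 45

45


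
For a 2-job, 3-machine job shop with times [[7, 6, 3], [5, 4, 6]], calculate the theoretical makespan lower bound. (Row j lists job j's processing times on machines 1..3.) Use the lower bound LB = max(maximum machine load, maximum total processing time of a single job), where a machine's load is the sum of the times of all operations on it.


Machine loads:
  Machine 1: 7 + 5 = 12
  Machine 2: 6 + 4 = 10
  Machine 3: 3 + 6 = 9
Max machine load = 12
Job totals:
  Job 1: 16
  Job 2: 15
Max job total = 16
Lower bound = max(12, 16) = 16

16


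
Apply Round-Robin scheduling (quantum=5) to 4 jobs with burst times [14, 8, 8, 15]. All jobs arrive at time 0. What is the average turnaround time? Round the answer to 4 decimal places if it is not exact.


Time quantum = 5
Execution trace:
  J1 runs 5 units, time = 5
  J2 runs 5 units, time = 10
  J3 runs 5 units, time = 15
  J4 runs 5 units, time = 20
  J1 runs 5 units, time = 25
  J2 runs 3 units, time = 28
  J3 runs 3 units, time = 31
  J4 runs 5 units, time = 36
  J1 runs 4 units, time = 40
  J4 runs 5 units, time = 45
Finish times: [40, 28, 31, 45]
Average turnaround = 144/4 = 36.0

36.0


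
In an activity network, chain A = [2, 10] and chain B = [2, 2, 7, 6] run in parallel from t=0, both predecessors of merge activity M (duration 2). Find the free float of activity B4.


ES(B4) = sum of predecessors on chain B = 11
EF(B4) = ES + duration = 11 + 6 = 17
Successor of B4 is M. ES(M) = max(sum(A), sum(B)) = max(12, 17) = 17
Free float = ES(successor) - EF(current) = 17 - 17 = 0

0


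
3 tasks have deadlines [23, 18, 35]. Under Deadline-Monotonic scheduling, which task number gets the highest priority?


Sort tasks by relative deadline (ascending):
  Task 2: deadline = 18
  Task 1: deadline = 23
  Task 3: deadline = 35
Priority order (highest first): [2, 1, 3]
Highest priority task = 2

2


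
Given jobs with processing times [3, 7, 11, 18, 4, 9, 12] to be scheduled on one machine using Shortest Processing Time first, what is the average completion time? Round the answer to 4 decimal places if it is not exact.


Sort jobs by processing time (SPT order): [3, 4, 7, 9, 11, 12, 18]
Compute completion times sequentially:
  Job 1: processing = 3, completes at 3
  Job 2: processing = 4, completes at 7
  Job 3: processing = 7, completes at 14
  Job 4: processing = 9, completes at 23
  Job 5: processing = 11, completes at 34
  Job 6: processing = 12, completes at 46
  Job 7: processing = 18, completes at 64
Sum of completion times = 191
Average completion time = 191/7 = 27.2857

27.2857


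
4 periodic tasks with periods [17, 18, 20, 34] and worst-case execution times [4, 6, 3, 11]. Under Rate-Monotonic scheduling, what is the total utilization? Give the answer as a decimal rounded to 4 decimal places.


Compute individual utilizations (exact fractions):
  Task 1: C/T = 4/17 (approx. 0.2353)
  Task 2: C/T = 6/18 = 1/3 (approx. 0.3333)
  Task 3: C/T = 3/20 (approx. 0.15)
  Task 4: C/T = 11/34 (approx. 0.3235)
Total utilization U = 4/17 + 1/3 + 3/20 + 11/34 = 1063/1020
Rounded to 4 decimal places: U = 1.0422
RM (Liu & Layland) bound for 4 tasks = 0.756828; compare with U = 1063/1020 (approx. 1.042157)
U > 1, so the task set is not schedulable (processor overloaded).

1.0422


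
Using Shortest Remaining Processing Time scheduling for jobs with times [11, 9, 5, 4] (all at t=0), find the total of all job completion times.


Since all jobs arrive at t=0, SRPT equals SPT ordering.
SPT order: [4, 5, 9, 11]
Completion times:
  Job 1: p=4, C=4
  Job 2: p=5, C=9
  Job 3: p=9, C=18
  Job 4: p=11, C=29
Total completion time = 4 + 9 + 18 + 29 = 60

60


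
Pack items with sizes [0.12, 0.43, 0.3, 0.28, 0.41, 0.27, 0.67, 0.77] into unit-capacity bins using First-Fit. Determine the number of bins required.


Place items sequentially using First-Fit:
  Item 0.12 -> new Bin 1
  Item 0.43 -> Bin 1 (now 0.55)
  Item 0.3 -> Bin 1 (now 0.85)
  Item 0.28 -> new Bin 2
  Item 0.41 -> Bin 2 (now 0.69)
  Item 0.27 -> Bin 2 (now 0.96)
  Item 0.67 -> new Bin 3
  Item 0.77 -> new Bin 4
Total bins used = 4

4


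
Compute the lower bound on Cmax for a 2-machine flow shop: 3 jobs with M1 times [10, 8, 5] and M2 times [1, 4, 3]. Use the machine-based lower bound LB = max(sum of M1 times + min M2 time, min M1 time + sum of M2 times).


LB1 = sum(M1 times) + min(M2 times) = 23 + 1 = 24
LB2 = min(M1 times) + sum(M2 times) = 5 + 8 = 13
Lower bound = max(LB1, LB2) = max(24, 13) = 24

24


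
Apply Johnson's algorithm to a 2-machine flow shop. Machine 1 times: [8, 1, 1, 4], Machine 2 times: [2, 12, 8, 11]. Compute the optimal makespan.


Apply Johnson's rule:
  Group 1 (a <= b): [(2, 1, 12), (3, 1, 8), (4, 4, 11)]
  Group 2 (a > b): [(1, 8, 2)]
Optimal job order: [2, 3, 4, 1]
Schedule:
  Job 2: M1 done at 1, M2 done at 13
  Job 3: M1 done at 2, M2 done at 21
  Job 4: M1 done at 6, M2 done at 32
  Job 1: M1 done at 14, M2 done at 34
Makespan = 34

34


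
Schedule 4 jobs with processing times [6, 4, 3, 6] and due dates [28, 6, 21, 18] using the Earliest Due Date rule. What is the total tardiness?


Sort by due date (EDD order): [(4, 6), (6, 18), (3, 21), (6, 28)]
Compute completion times and tardiness:
  Job 1: p=4, d=6, C=4, tardiness=max(0,4-6)=0
  Job 2: p=6, d=18, C=10, tardiness=max(0,10-18)=0
  Job 3: p=3, d=21, C=13, tardiness=max(0,13-21)=0
  Job 4: p=6, d=28, C=19, tardiness=max(0,19-28)=0
Total tardiness = 0

0


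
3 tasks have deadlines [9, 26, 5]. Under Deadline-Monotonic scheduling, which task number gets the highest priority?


Sort tasks by relative deadline (ascending):
  Task 3: deadline = 5
  Task 1: deadline = 9
  Task 2: deadline = 26
Priority order (highest first): [3, 1, 2]
Highest priority task = 3

3


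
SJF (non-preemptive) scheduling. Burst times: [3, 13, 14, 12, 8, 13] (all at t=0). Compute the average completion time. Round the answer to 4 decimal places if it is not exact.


SJF order (ascending): [3, 8, 12, 13, 13, 14]
Completion times:
  Job 1: burst=3, C=3
  Job 2: burst=8, C=11
  Job 3: burst=12, C=23
  Job 4: burst=13, C=36
  Job 5: burst=13, C=49
  Job 6: burst=14, C=63
Average completion = 185/6 = 30.8333

30.8333


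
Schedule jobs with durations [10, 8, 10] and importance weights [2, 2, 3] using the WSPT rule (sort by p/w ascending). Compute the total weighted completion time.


Compute p/w ratios and sort ascending (WSPT): [(10, 3), (8, 2), (10, 2)]
Compute weighted completion times:
  Job (p=10,w=3): C=10, w*C=3*10=30
  Job (p=8,w=2): C=18, w*C=2*18=36
  Job (p=10,w=2): C=28, w*C=2*28=56
Total weighted completion time = 122

122


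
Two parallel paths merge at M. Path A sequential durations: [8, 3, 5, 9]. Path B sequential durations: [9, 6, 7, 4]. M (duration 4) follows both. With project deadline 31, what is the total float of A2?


Forward pass: ES(A2) = sum of predecessors on chain A = 8
EF = ES + duration = 8 + 3 = 11
Backward pass: LF(M) = deadline = 31; LS(M) = 31 - 4 = 27
LF(A2) = LS(M) - sum(successors on chain A) = 27 - 14 = 13
LS = LF - duration = 13 - 3 = 10
Total float = LS - ES = 10 - 8 = 2

2


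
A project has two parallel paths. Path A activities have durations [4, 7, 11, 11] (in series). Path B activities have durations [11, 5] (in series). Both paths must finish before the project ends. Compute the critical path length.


Path A total = 4 + 7 + 11 + 11 = 33
Path B total = 11 + 5 = 16
Critical path = longest path = max(33, 16) = 33

33


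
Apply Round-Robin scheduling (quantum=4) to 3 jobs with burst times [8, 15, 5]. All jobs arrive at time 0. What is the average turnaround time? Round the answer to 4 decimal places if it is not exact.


Time quantum = 4
Execution trace:
  J1 runs 4 units, time = 4
  J2 runs 4 units, time = 8
  J3 runs 4 units, time = 12
  J1 runs 4 units, time = 16
  J2 runs 4 units, time = 20
  J3 runs 1 units, time = 21
  J2 runs 4 units, time = 25
  J2 runs 3 units, time = 28
Finish times: [16, 28, 21]
Average turnaround = 65/3 = 21.6667

21.6667


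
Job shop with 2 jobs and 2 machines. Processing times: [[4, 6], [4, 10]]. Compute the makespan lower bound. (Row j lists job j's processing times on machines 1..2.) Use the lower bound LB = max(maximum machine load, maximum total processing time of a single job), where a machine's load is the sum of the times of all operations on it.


Machine loads:
  Machine 1: 4 + 4 = 8
  Machine 2: 6 + 10 = 16
Max machine load = 16
Job totals:
  Job 1: 10
  Job 2: 14
Max job total = 14
Lower bound = max(16, 14) = 16

16


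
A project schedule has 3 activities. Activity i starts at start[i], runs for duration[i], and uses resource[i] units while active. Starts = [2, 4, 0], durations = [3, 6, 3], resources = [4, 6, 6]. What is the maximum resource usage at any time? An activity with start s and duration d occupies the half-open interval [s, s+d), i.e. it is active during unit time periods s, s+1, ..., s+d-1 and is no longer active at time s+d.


Each activity i is active on [start_i, start_i + duration_i).
Compute total resource usage per time slot:
  t=0: active resources = [6], total = 6
  t=1: active resources = [6], total = 6
  t=2: active resources = [4, 6], total = 10
  t=3: active resources = [4], total = 4
  t=4: active resources = [4, 6], total = 10
  t=5: active resources = [6], total = 6
  t=6: active resources = [6], total = 6
  t=7: active resources = [6], total = 6
  t=8: active resources = [6], total = 6
  t=9: active resources = [6], total = 6
Peak resource demand = 10

10


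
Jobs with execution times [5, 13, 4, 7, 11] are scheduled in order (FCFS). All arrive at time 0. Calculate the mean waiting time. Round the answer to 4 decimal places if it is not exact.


FCFS order (as given): [5, 13, 4, 7, 11]
Waiting times:
  Job 1: wait = 0
  Job 2: wait = 5
  Job 3: wait = 18
  Job 4: wait = 22
  Job 5: wait = 29
Sum of waiting times = 74
Average waiting time = 74/5 = 14.8

14.8


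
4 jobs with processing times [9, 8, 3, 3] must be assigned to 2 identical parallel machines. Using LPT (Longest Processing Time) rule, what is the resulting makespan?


Sort jobs in decreasing order (LPT): [9, 8, 3, 3]
Assign each job to the least loaded machine:
  Machine 1: jobs [9, 3], load = 12
  Machine 2: jobs [8, 3], load = 11
Makespan = max load = 12

12


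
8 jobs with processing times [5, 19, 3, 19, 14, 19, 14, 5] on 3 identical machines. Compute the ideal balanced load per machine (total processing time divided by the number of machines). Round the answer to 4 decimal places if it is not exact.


Total processing time = 5 + 19 + 3 + 19 + 14 + 19 + 14 + 5 = 98
Number of machines = 3
Ideal balanced load = 98 / 3 = 32.6667

32.6667


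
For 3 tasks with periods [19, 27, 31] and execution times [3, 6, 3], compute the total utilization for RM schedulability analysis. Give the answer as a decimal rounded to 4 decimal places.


Compute individual utilizations (exact fractions):
  Task 1: C/T = 3/19 (approx. 0.1579)
  Task 2: C/T = 6/27 = 2/9 (approx. 0.2222)
  Task 3: C/T = 3/31 (approx. 0.0968)
Total utilization U = 3/19 + 2/9 + 3/31 = 2528/5301
Rounded to 4 decimal places: U = 0.4769
RM (Liu & Layland) bound for 3 tasks = 0.779763; compare with U = 2528/5301 (approx. 0.476891)
U <= bound, so schedulable by RM sufficient condition.

0.4769


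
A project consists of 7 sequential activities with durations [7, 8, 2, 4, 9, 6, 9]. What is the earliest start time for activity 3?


Activity 3 starts after activities 1 through 2 complete.
Predecessor durations: [7, 8]
ES = 7 + 8 = 15

15


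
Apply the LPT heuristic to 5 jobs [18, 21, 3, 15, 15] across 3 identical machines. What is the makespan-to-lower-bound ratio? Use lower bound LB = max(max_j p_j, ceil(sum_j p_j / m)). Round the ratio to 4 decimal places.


LPT order: [21, 18, 15, 15, 3]
Machine loads after assignment: [21, 21, 30]
LPT makespan = 30
Lower bound = max(max_job, ceil(total/3)) = max(21, 24) = 24
Ratio = 30 / 24 = 1.25

1.25


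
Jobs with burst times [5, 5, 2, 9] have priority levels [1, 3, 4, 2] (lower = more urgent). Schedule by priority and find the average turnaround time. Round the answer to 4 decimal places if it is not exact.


Sort by priority (ascending = highest first):
Order: [(1, 5), (2, 9), (3, 5), (4, 2)]
Completion times:
  Priority 1, burst=5, C=5
  Priority 2, burst=9, C=14
  Priority 3, burst=5, C=19
  Priority 4, burst=2, C=21
Average turnaround = 59/4 = 14.75

14.75


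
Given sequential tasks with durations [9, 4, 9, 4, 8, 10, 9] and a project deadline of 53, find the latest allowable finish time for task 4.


LF(activity 4) = deadline - sum of successor durations
Successors: activities 5 through 7 with durations [8, 10, 9]
Sum of successor durations = 27
LF = 53 - 27 = 26

26


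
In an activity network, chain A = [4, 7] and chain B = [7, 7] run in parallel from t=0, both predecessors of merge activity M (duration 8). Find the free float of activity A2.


ES(A2) = sum of predecessors on chain A = 4
EF(A2) = ES + duration = 4 + 7 = 11
Successor of A2 is M. ES(M) = max(sum(A), sum(B)) = max(11, 14) = 14
Free float = ES(successor) - EF(current) = 14 - 11 = 3

3


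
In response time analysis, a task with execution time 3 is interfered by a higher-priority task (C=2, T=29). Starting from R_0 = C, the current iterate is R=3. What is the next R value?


R_next = C + ceil(R_prev / T_hp) * C_hp
ceil(3 / 29) = ceil(0.1034) = 1
Interference = 1 * 2 = 2
R_next = 3 + 2 = 5

5


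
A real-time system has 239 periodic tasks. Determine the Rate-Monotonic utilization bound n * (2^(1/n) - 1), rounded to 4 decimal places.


Compute 2^(1/239) = 1.0029044070
Subtract 1: 1.0029044070 - 1 = 0.0029044070
Multiply by n: 239 * 0.0029044070 = 0.6941532730
Round to 4 dp: 0.6942

0.6942


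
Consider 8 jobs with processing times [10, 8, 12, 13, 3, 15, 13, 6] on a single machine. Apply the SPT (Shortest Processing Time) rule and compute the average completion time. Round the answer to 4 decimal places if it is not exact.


Sort jobs by processing time (SPT order): [3, 6, 8, 10, 12, 13, 13, 15]
Compute completion times sequentially:
  Job 1: processing = 3, completes at 3
  Job 2: processing = 6, completes at 9
  Job 3: processing = 8, completes at 17
  Job 4: processing = 10, completes at 27
  Job 5: processing = 12, completes at 39
  Job 6: processing = 13, completes at 52
  Job 7: processing = 13, completes at 65
  Job 8: processing = 15, completes at 80
Sum of completion times = 292
Average completion time = 292/8 = 36.5

36.5


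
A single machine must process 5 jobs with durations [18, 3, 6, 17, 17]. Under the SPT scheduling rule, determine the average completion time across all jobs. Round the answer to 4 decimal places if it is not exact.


Sort jobs by processing time (SPT order): [3, 6, 17, 17, 18]
Compute completion times sequentially:
  Job 1: processing = 3, completes at 3
  Job 2: processing = 6, completes at 9
  Job 3: processing = 17, completes at 26
  Job 4: processing = 17, completes at 43
  Job 5: processing = 18, completes at 61
Sum of completion times = 142
Average completion time = 142/5 = 28.4

28.4


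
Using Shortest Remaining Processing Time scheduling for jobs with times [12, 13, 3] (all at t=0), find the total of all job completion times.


Since all jobs arrive at t=0, SRPT equals SPT ordering.
SPT order: [3, 12, 13]
Completion times:
  Job 1: p=3, C=3
  Job 2: p=12, C=15
  Job 3: p=13, C=28
Total completion time = 3 + 15 + 28 = 46

46


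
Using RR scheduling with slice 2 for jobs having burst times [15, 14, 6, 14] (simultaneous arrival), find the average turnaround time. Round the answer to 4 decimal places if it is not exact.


Time quantum = 2
Execution trace:
  J1 runs 2 units, time = 2
  J2 runs 2 units, time = 4
  J3 runs 2 units, time = 6
  J4 runs 2 units, time = 8
  J1 runs 2 units, time = 10
  J2 runs 2 units, time = 12
  J3 runs 2 units, time = 14
  J4 runs 2 units, time = 16
  J1 runs 2 units, time = 18
  J2 runs 2 units, time = 20
  J3 runs 2 units, time = 22
  J4 runs 2 units, time = 24
  J1 runs 2 units, time = 26
  J2 runs 2 units, time = 28
  J4 runs 2 units, time = 30
  J1 runs 2 units, time = 32
  J2 runs 2 units, time = 34
  J4 runs 2 units, time = 36
  J1 runs 2 units, time = 38
  J2 runs 2 units, time = 40
  J4 runs 2 units, time = 42
  J1 runs 2 units, time = 44
  J2 runs 2 units, time = 46
  J4 runs 2 units, time = 48
  J1 runs 1 units, time = 49
Finish times: [49, 46, 22, 48]
Average turnaround = 165/4 = 41.25

41.25


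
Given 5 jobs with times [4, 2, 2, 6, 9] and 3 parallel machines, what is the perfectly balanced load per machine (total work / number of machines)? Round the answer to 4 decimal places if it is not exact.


Total processing time = 4 + 2 + 2 + 6 + 9 = 23
Number of machines = 3
Ideal balanced load = 23 / 3 = 7.6667

7.6667


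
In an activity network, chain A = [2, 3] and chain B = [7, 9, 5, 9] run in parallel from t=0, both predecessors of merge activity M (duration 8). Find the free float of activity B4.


ES(B4) = sum of predecessors on chain B = 21
EF(B4) = ES + duration = 21 + 9 = 30
Successor of B4 is M. ES(M) = max(sum(A), sum(B)) = max(5, 30) = 30
Free float = ES(successor) - EF(current) = 30 - 30 = 0

0


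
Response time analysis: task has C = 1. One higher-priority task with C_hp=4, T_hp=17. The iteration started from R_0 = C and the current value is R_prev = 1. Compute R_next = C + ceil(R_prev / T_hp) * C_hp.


R_next = C + ceil(R_prev / T_hp) * C_hp
ceil(1 / 17) = ceil(0.0588) = 1
Interference = 1 * 4 = 4
R_next = 1 + 4 = 5

5


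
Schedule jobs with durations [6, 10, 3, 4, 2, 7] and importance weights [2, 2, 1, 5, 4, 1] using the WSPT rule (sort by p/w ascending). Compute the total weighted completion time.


Compute p/w ratios and sort ascending (WSPT): [(2, 4), (4, 5), (6, 2), (3, 1), (10, 2), (7, 1)]
Compute weighted completion times:
  Job (p=2,w=4): C=2, w*C=4*2=8
  Job (p=4,w=5): C=6, w*C=5*6=30
  Job (p=6,w=2): C=12, w*C=2*12=24
  Job (p=3,w=1): C=15, w*C=1*15=15
  Job (p=10,w=2): C=25, w*C=2*25=50
  Job (p=7,w=1): C=32, w*C=1*32=32
Total weighted completion time = 159

159


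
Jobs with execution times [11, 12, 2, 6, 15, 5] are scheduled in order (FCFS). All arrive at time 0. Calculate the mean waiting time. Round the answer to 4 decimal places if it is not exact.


FCFS order (as given): [11, 12, 2, 6, 15, 5]
Waiting times:
  Job 1: wait = 0
  Job 2: wait = 11
  Job 3: wait = 23
  Job 4: wait = 25
  Job 5: wait = 31
  Job 6: wait = 46
Sum of waiting times = 136
Average waiting time = 136/6 = 22.6667

22.6667


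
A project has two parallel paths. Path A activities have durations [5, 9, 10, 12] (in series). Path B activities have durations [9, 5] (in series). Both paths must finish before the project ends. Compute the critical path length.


Path A total = 5 + 9 + 10 + 12 = 36
Path B total = 9 + 5 = 14
Critical path = longest path = max(36, 14) = 36

36


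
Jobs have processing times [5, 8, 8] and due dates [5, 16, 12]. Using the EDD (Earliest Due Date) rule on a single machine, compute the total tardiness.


Sort by due date (EDD order): [(5, 5), (8, 12), (8, 16)]
Compute completion times and tardiness:
  Job 1: p=5, d=5, C=5, tardiness=max(0,5-5)=0
  Job 2: p=8, d=12, C=13, tardiness=max(0,13-12)=1
  Job 3: p=8, d=16, C=21, tardiness=max(0,21-16)=5
Total tardiness = 6

6


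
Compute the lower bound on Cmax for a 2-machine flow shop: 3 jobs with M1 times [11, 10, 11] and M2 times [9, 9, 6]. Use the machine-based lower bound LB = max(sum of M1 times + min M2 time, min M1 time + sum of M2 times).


LB1 = sum(M1 times) + min(M2 times) = 32 + 6 = 38
LB2 = min(M1 times) + sum(M2 times) = 10 + 24 = 34
Lower bound = max(LB1, LB2) = max(38, 34) = 38

38


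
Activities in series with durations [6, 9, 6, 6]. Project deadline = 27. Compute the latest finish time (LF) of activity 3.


LF(activity 3) = deadline - sum of successor durations
Successors: activities 4 through 4 with durations [6]
Sum of successor durations = 6
LF = 27 - 6 = 21

21


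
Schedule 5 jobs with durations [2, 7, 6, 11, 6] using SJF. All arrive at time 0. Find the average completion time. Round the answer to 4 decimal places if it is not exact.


SJF order (ascending): [2, 6, 6, 7, 11]
Completion times:
  Job 1: burst=2, C=2
  Job 2: burst=6, C=8
  Job 3: burst=6, C=14
  Job 4: burst=7, C=21
  Job 5: burst=11, C=32
Average completion = 77/5 = 15.4

15.4


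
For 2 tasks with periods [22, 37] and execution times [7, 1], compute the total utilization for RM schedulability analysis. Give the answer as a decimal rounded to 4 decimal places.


Compute individual utilizations (exact fractions):
  Task 1: C/T = 7/22 (approx. 0.3182)
  Task 2: C/T = 1/37 (approx. 0.027)
Total utilization U = 7/22 + 1/37 = 281/814
Rounded to 4 decimal places: U = 0.3452
RM (Liu & Layland) bound for 2 tasks = 0.828427; compare with U = 281/814 (approx. 0.345209)
U <= bound, so schedulable by RM sufficient condition.

0.3452


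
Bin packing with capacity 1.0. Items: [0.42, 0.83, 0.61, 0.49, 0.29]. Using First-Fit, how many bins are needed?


Place items sequentially using First-Fit:
  Item 0.42 -> new Bin 1
  Item 0.83 -> new Bin 2
  Item 0.61 -> new Bin 3
  Item 0.49 -> Bin 1 (now 0.91)
  Item 0.29 -> Bin 3 (now 0.9)
Total bins used = 3

3


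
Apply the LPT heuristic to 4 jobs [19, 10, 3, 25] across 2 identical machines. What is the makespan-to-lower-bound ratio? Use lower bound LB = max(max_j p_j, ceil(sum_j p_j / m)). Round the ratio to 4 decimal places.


LPT order: [25, 19, 10, 3]
Machine loads after assignment: [28, 29]
LPT makespan = 29
Lower bound = max(max_job, ceil(total/2)) = max(25, 29) = 29
Ratio = 29 / 29 = 1.0

1.0


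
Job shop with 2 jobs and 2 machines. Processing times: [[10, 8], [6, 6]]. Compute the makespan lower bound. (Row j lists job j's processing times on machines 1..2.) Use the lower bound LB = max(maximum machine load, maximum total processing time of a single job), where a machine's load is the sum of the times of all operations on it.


Machine loads:
  Machine 1: 10 + 6 = 16
  Machine 2: 8 + 6 = 14
Max machine load = 16
Job totals:
  Job 1: 18
  Job 2: 12
Max job total = 18
Lower bound = max(16, 18) = 18

18


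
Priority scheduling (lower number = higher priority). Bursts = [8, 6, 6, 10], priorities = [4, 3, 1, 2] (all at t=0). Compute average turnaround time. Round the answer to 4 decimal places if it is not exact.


Sort by priority (ascending = highest first):
Order: [(1, 6), (2, 10), (3, 6), (4, 8)]
Completion times:
  Priority 1, burst=6, C=6
  Priority 2, burst=10, C=16
  Priority 3, burst=6, C=22
  Priority 4, burst=8, C=30
Average turnaround = 74/4 = 18.5

18.5


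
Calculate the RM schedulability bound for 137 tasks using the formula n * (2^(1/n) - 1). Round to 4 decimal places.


Compute 2^(1/137) = 1.0050722892
Subtract 1: 1.0050722892 - 1 = 0.0050722892
Multiply by n: 137 * 0.0050722892 = 0.6949036204
Round to 4 dp: 0.6949

0.6949


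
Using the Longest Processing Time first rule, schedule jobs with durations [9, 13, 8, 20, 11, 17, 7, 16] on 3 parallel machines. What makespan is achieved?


Sort jobs in decreasing order (LPT): [20, 17, 16, 13, 11, 9, 8, 7]
Assign each job to the least loaded machine:
  Machine 1: jobs [20, 9, 7], load = 36
  Machine 2: jobs [17, 11, 8], load = 36
  Machine 3: jobs [16, 13], load = 29
Makespan = max load = 36

36


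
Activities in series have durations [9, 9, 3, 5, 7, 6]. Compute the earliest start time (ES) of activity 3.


Activity 3 starts after activities 1 through 2 complete.
Predecessor durations: [9, 9]
ES = 9 + 9 = 18

18


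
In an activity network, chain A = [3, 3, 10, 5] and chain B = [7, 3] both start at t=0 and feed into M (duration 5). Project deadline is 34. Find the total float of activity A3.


Forward pass: ES(A3) = sum of predecessors on chain A = 6
EF = ES + duration = 6 + 10 = 16
Backward pass: LF(M) = deadline = 34; LS(M) = 34 - 5 = 29
LF(A3) = LS(M) - sum(successors on chain A) = 29 - 5 = 24
LS = LF - duration = 24 - 10 = 14
Total float = LS - ES = 14 - 6 = 8

8


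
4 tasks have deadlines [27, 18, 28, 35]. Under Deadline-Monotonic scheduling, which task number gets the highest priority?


Sort tasks by relative deadline (ascending):
  Task 2: deadline = 18
  Task 1: deadline = 27
  Task 3: deadline = 28
  Task 4: deadline = 35
Priority order (highest first): [2, 1, 3, 4]
Highest priority task = 2

2


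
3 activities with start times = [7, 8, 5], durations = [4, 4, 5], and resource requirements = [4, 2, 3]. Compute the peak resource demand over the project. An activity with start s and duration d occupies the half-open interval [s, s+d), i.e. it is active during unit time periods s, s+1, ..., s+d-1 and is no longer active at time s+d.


Each activity i is active on [start_i, start_i + duration_i).
Compute total resource usage per time slot:
  t=0: active resources = [], total = 0
  t=1: active resources = [], total = 0
  t=2: active resources = [], total = 0
  t=3: active resources = [], total = 0
  t=4: active resources = [], total = 0
  t=5: active resources = [3], total = 3
  t=6: active resources = [3], total = 3
  t=7: active resources = [4, 3], total = 7
  t=8: active resources = [4, 2, 3], total = 9
  t=9: active resources = [4, 2, 3], total = 9
  t=10: active resources = [4, 2], total = 6
  t=11: active resources = [2], total = 2
Peak resource demand = 9

9


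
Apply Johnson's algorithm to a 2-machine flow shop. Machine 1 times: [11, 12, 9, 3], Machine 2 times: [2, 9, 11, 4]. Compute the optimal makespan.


Apply Johnson's rule:
  Group 1 (a <= b): [(4, 3, 4), (3, 9, 11)]
  Group 2 (a > b): [(2, 12, 9), (1, 11, 2)]
Optimal job order: [4, 3, 2, 1]
Schedule:
  Job 4: M1 done at 3, M2 done at 7
  Job 3: M1 done at 12, M2 done at 23
  Job 2: M1 done at 24, M2 done at 33
  Job 1: M1 done at 35, M2 done at 37
Makespan = 37

37


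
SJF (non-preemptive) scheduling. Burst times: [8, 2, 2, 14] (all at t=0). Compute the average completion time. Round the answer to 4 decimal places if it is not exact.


SJF order (ascending): [2, 2, 8, 14]
Completion times:
  Job 1: burst=2, C=2
  Job 2: burst=2, C=4
  Job 3: burst=8, C=12
  Job 4: burst=14, C=26
Average completion = 44/4 = 11.0

11.0


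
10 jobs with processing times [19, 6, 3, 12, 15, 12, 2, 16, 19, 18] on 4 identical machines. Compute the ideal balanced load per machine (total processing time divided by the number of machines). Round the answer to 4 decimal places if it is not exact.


Total processing time = 19 + 6 + 3 + 12 + 15 + 12 + 2 + 16 + 19 + 18 = 122
Number of machines = 4
Ideal balanced load = 122 / 4 = 30.5

30.5


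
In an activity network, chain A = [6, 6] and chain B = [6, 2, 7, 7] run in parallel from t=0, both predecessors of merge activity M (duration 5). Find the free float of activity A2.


ES(A2) = sum of predecessors on chain A = 6
EF(A2) = ES + duration = 6 + 6 = 12
Successor of A2 is M. ES(M) = max(sum(A), sum(B)) = max(12, 22) = 22
Free float = ES(successor) - EF(current) = 22 - 12 = 10

10


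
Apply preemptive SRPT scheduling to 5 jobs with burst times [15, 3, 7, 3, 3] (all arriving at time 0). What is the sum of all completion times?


Since all jobs arrive at t=0, SRPT equals SPT ordering.
SPT order: [3, 3, 3, 7, 15]
Completion times:
  Job 1: p=3, C=3
  Job 2: p=3, C=6
  Job 3: p=3, C=9
  Job 4: p=7, C=16
  Job 5: p=15, C=31
Total completion time = 3 + 6 + 9 + 16 + 31 = 65

65


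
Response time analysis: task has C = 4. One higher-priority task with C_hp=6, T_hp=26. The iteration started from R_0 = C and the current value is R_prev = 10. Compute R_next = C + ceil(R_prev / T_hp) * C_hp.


R_next = C + ceil(R_prev / T_hp) * C_hp
ceil(10 / 26) = ceil(0.3846) = 1
Interference = 1 * 6 = 6
R_next = 4 + 6 = 10
R_next = R_prev, so the iteration has converged (response time = 10).

10


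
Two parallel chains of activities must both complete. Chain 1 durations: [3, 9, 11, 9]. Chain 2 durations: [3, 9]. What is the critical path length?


Path A total = 3 + 9 + 11 + 9 = 32
Path B total = 3 + 9 = 12
Critical path = longest path = max(32, 12) = 32

32


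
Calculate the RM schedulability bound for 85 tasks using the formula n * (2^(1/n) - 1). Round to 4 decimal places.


Compute 2^(1/85) = 1.0081880126
Subtract 1: 1.0081880126 - 1 = 0.0081880126
Multiply by n: 85 * 0.0081880126 = 0.6959810710
Round to 4 dp: 0.6960

0.6960


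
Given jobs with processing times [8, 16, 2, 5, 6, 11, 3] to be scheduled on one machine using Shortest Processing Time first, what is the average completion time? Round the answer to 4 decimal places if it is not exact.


Sort jobs by processing time (SPT order): [2, 3, 5, 6, 8, 11, 16]
Compute completion times sequentially:
  Job 1: processing = 2, completes at 2
  Job 2: processing = 3, completes at 5
  Job 3: processing = 5, completes at 10
  Job 4: processing = 6, completes at 16
  Job 5: processing = 8, completes at 24
  Job 6: processing = 11, completes at 35
  Job 7: processing = 16, completes at 51
Sum of completion times = 143
Average completion time = 143/7 = 20.4286

20.4286


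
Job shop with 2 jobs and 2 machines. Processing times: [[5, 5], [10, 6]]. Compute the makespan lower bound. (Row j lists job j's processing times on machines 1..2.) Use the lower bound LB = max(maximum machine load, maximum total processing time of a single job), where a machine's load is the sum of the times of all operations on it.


Machine loads:
  Machine 1: 5 + 10 = 15
  Machine 2: 5 + 6 = 11
Max machine load = 15
Job totals:
  Job 1: 10
  Job 2: 16
Max job total = 16
Lower bound = max(15, 16) = 16

16


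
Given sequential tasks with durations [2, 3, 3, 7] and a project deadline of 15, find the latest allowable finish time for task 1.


LF(activity 1) = deadline - sum of successor durations
Successors: activities 2 through 4 with durations [3, 3, 7]
Sum of successor durations = 13
LF = 15 - 13 = 2

2


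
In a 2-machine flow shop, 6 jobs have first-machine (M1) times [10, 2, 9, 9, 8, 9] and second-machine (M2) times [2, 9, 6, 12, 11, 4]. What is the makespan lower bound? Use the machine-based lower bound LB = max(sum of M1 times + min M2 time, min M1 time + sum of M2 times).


LB1 = sum(M1 times) + min(M2 times) = 47 + 2 = 49
LB2 = min(M1 times) + sum(M2 times) = 2 + 44 = 46
Lower bound = max(LB1, LB2) = max(49, 46) = 49

49


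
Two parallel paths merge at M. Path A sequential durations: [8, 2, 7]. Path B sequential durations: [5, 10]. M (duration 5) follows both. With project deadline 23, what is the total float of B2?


Forward pass: ES(B2) = sum of predecessors on chain B = 5
EF = ES + duration = 5 + 10 = 15
Backward pass: LF(M) = deadline = 23; LS(M) = 23 - 5 = 18
LF(B2) = LS(M) - sum(successors on chain B) = 18 - 0 = 18
LS = LF - duration = 18 - 10 = 8
Total float = LS - ES = 8 - 5 = 3

3


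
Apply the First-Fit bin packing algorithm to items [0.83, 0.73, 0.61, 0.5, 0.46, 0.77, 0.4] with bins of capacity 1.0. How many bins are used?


Place items sequentially using First-Fit:
  Item 0.83 -> new Bin 1
  Item 0.73 -> new Bin 2
  Item 0.61 -> new Bin 3
  Item 0.5 -> new Bin 4
  Item 0.46 -> Bin 4 (now 0.96)
  Item 0.77 -> new Bin 5
  Item 0.4 -> new Bin 6
Total bins used = 6

6


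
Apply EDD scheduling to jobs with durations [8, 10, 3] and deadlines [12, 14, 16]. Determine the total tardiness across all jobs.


Sort by due date (EDD order): [(8, 12), (10, 14), (3, 16)]
Compute completion times and tardiness:
  Job 1: p=8, d=12, C=8, tardiness=max(0,8-12)=0
  Job 2: p=10, d=14, C=18, tardiness=max(0,18-14)=4
  Job 3: p=3, d=16, C=21, tardiness=max(0,21-16)=5
Total tardiness = 9

9
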